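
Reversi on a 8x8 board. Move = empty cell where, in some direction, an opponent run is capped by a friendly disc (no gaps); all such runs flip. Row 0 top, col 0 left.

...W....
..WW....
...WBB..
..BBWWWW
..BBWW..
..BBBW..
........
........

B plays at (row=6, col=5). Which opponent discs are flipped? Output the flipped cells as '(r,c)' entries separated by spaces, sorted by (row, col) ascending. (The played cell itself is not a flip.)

Answer: (3,5) (4,5) (5,5)

Derivation:
Dir NW: first cell 'B' (not opp) -> no flip
Dir N: opp run (5,5) (4,5) (3,5) capped by B -> flip
Dir NE: first cell '.' (not opp) -> no flip
Dir W: first cell '.' (not opp) -> no flip
Dir E: first cell '.' (not opp) -> no flip
Dir SW: first cell '.' (not opp) -> no flip
Dir S: first cell '.' (not opp) -> no flip
Dir SE: first cell '.' (not opp) -> no flip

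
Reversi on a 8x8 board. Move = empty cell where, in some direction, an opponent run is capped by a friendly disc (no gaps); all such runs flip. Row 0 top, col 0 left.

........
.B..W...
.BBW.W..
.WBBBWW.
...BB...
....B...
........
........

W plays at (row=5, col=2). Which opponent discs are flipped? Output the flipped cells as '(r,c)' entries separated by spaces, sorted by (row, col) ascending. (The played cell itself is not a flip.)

Dir NW: first cell '.' (not opp) -> no flip
Dir N: first cell '.' (not opp) -> no flip
Dir NE: opp run (4,3) (3,4) capped by W -> flip
Dir W: first cell '.' (not opp) -> no flip
Dir E: first cell '.' (not opp) -> no flip
Dir SW: first cell '.' (not opp) -> no flip
Dir S: first cell '.' (not opp) -> no flip
Dir SE: first cell '.' (not opp) -> no flip

Answer: (3,4) (4,3)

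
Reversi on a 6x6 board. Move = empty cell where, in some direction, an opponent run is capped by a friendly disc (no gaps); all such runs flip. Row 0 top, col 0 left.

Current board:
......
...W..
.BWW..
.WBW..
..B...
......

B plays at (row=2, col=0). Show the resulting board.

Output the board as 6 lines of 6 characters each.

Answer: ......
...W..
BBWW..
.BBW..
..B...
......

Derivation:
Place B at (2,0); scan 8 dirs for brackets.
Dir NW: edge -> no flip
Dir N: first cell '.' (not opp) -> no flip
Dir NE: first cell '.' (not opp) -> no flip
Dir W: edge -> no flip
Dir E: first cell 'B' (not opp) -> no flip
Dir SW: edge -> no flip
Dir S: first cell '.' (not opp) -> no flip
Dir SE: opp run (3,1) capped by B -> flip
All flips: (3,1)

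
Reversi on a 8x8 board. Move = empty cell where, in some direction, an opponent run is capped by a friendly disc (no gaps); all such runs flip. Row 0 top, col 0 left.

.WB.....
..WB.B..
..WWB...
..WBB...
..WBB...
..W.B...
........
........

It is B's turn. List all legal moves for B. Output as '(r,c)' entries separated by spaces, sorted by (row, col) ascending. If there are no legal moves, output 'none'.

(0,0): flips 1 -> legal
(0,3): no bracket -> illegal
(1,0): no bracket -> illegal
(1,1): flips 2 -> legal
(1,4): no bracket -> illegal
(2,1): flips 3 -> legal
(3,1): flips 2 -> legal
(4,1): flips 1 -> legal
(5,1): flips 1 -> legal
(5,3): no bracket -> illegal
(6,1): flips 1 -> legal
(6,2): flips 5 -> legal
(6,3): no bracket -> illegal

Answer: (0,0) (1,1) (2,1) (3,1) (4,1) (5,1) (6,1) (6,2)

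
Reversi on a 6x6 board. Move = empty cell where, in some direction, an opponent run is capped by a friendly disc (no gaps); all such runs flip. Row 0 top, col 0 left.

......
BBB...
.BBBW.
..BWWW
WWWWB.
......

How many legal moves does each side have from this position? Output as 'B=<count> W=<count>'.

Answer: B=7 W=11

Derivation:
-- B to move --
(1,3): no bracket -> illegal
(1,4): flips 2 -> legal
(1,5): no bracket -> illegal
(2,5): flips 1 -> legal
(3,0): no bracket -> illegal
(3,1): no bracket -> illegal
(4,5): flips 1 -> legal
(5,0): flips 1 -> legal
(5,1): no bracket -> illegal
(5,2): flips 1 -> legal
(5,3): flips 2 -> legal
(5,4): flips 1 -> legal
B mobility = 7
-- W to move --
(0,0): flips 2 -> legal
(0,1): flips 2 -> legal
(0,2): flips 3 -> legal
(0,3): no bracket -> illegal
(1,3): flips 1 -> legal
(1,4): flips 2 -> legal
(2,0): flips 3 -> legal
(3,0): no bracket -> illegal
(3,1): flips 1 -> legal
(4,5): flips 1 -> legal
(5,3): flips 1 -> legal
(5,4): flips 1 -> legal
(5,5): flips 1 -> legal
W mobility = 11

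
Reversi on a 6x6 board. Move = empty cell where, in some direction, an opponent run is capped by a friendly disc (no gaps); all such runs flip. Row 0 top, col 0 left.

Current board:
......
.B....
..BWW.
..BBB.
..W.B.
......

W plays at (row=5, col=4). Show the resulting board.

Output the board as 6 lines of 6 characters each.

Answer: ......
.B....
..BWW.
..BBW.
..W.W.
....W.

Derivation:
Place W at (5,4); scan 8 dirs for brackets.
Dir NW: first cell '.' (not opp) -> no flip
Dir N: opp run (4,4) (3,4) capped by W -> flip
Dir NE: first cell '.' (not opp) -> no flip
Dir W: first cell '.' (not opp) -> no flip
Dir E: first cell '.' (not opp) -> no flip
Dir SW: edge -> no flip
Dir S: edge -> no flip
Dir SE: edge -> no flip
All flips: (3,4) (4,4)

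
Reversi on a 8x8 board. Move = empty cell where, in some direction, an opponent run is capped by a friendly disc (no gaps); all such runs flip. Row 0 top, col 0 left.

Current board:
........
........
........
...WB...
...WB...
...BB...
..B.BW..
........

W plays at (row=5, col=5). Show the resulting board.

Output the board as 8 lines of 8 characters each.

Answer: ........
........
........
...WB...
...WW...
...BBW..
..B.BW..
........

Derivation:
Place W at (5,5); scan 8 dirs for brackets.
Dir NW: opp run (4,4) capped by W -> flip
Dir N: first cell '.' (not opp) -> no flip
Dir NE: first cell '.' (not opp) -> no flip
Dir W: opp run (5,4) (5,3), next='.' -> no flip
Dir E: first cell '.' (not opp) -> no flip
Dir SW: opp run (6,4), next='.' -> no flip
Dir S: first cell 'W' (not opp) -> no flip
Dir SE: first cell '.' (not opp) -> no flip
All flips: (4,4)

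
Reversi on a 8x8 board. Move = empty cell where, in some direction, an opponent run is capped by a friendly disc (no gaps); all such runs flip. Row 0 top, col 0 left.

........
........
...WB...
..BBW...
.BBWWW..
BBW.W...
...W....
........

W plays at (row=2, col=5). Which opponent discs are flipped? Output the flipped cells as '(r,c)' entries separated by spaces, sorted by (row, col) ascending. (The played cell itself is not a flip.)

Dir NW: first cell '.' (not opp) -> no flip
Dir N: first cell '.' (not opp) -> no flip
Dir NE: first cell '.' (not opp) -> no flip
Dir W: opp run (2,4) capped by W -> flip
Dir E: first cell '.' (not opp) -> no flip
Dir SW: first cell 'W' (not opp) -> no flip
Dir S: first cell '.' (not opp) -> no flip
Dir SE: first cell '.' (not opp) -> no flip

Answer: (2,4)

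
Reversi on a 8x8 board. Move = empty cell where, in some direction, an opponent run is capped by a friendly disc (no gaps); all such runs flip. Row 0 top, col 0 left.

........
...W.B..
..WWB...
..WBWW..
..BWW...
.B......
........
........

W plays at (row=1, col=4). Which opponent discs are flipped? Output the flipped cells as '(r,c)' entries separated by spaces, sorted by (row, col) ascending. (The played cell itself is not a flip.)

Dir NW: first cell '.' (not opp) -> no flip
Dir N: first cell '.' (not opp) -> no flip
Dir NE: first cell '.' (not opp) -> no flip
Dir W: first cell 'W' (not opp) -> no flip
Dir E: opp run (1,5), next='.' -> no flip
Dir SW: first cell 'W' (not opp) -> no flip
Dir S: opp run (2,4) capped by W -> flip
Dir SE: first cell '.' (not opp) -> no flip

Answer: (2,4)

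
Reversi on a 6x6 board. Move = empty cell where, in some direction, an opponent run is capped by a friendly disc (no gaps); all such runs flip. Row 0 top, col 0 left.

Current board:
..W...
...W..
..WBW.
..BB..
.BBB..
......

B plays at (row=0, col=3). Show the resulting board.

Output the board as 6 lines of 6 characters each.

Place B at (0,3); scan 8 dirs for brackets.
Dir NW: edge -> no flip
Dir N: edge -> no flip
Dir NE: edge -> no flip
Dir W: opp run (0,2), next='.' -> no flip
Dir E: first cell '.' (not opp) -> no flip
Dir SW: first cell '.' (not opp) -> no flip
Dir S: opp run (1,3) capped by B -> flip
Dir SE: first cell '.' (not opp) -> no flip
All flips: (1,3)

Answer: ..WB..
...B..
..WBW.
..BB..
.BBB..
......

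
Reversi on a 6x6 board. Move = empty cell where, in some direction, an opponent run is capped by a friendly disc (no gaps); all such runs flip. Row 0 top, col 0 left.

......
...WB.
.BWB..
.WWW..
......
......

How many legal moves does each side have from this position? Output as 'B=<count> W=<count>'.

-- B to move --
(0,2): no bracket -> illegal
(0,3): flips 1 -> legal
(0,4): no bracket -> illegal
(1,1): no bracket -> illegal
(1,2): flips 1 -> legal
(2,0): no bracket -> illegal
(2,4): no bracket -> illegal
(3,0): no bracket -> illegal
(3,4): no bracket -> illegal
(4,0): no bracket -> illegal
(4,1): flips 2 -> legal
(4,2): no bracket -> illegal
(4,3): flips 2 -> legal
(4,4): no bracket -> illegal
B mobility = 4
-- W to move --
(0,3): no bracket -> illegal
(0,4): no bracket -> illegal
(0,5): flips 2 -> legal
(1,0): flips 1 -> legal
(1,1): flips 1 -> legal
(1,2): no bracket -> illegal
(1,5): flips 1 -> legal
(2,0): flips 1 -> legal
(2,4): flips 1 -> legal
(2,5): no bracket -> illegal
(3,0): no bracket -> illegal
(3,4): no bracket -> illegal
W mobility = 6

Answer: B=4 W=6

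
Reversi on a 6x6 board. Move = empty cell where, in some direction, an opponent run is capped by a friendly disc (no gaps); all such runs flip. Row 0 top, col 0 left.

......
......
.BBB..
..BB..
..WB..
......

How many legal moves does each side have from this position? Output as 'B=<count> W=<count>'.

Answer: B=3 W=3

Derivation:
-- B to move --
(3,1): no bracket -> illegal
(4,1): flips 1 -> legal
(5,1): flips 1 -> legal
(5,2): flips 1 -> legal
(5,3): no bracket -> illegal
B mobility = 3
-- W to move --
(1,0): no bracket -> illegal
(1,1): no bracket -> illegal
(1,2): flips 2 -> legal
(1,3): no bracket -> illegal
(1,4): no bracket -> illegal
(2,0): no bracket -> illegal
(2,4): flips 1 -> legal
(3,0): no bracket -> illegal
(3,1): no bracket -> illegal
(3,4): no bracket -> illegal
(4,1): no bracket -> illegal
(4,4): flips 1 -> legal
(5,2): no bracket -> illegal
(5,3): no bracket -> illegal
(5,4): no bracket -> illegal
W mobility = 3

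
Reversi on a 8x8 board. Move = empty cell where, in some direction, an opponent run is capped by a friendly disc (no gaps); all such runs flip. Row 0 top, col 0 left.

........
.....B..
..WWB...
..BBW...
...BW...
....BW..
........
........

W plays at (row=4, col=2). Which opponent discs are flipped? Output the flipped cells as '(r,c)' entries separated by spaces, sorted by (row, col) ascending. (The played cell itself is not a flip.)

Answer: (3,2) (4,3)

Derivation:
Dir NW: first cell '.' (not opp) -> no flip
Dir N: opp run (3,2) capped by W -> flip
Dir NE: opp run (3,3) (2,4) (1,5), next='.' -> no flip
Dir W: first cell '.' (not opp) -> no flip
Dir E: opp run (4,3) capped by W -> flip
Dir SW: first cell '.' (not opp) -> no flip
Dir S: first cell '.' (not opp) -> no flip
Dir SE: first cell '.' (not opp) -> no flip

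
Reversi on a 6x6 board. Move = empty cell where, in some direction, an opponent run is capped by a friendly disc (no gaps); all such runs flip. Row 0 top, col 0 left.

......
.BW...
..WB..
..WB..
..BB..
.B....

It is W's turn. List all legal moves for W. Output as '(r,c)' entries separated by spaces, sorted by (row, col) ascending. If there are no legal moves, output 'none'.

(0,0): flips 1 -> legal
(0,1): no bracket -> illegal
(0,2): no bracket -> illegal
(1,0): flips 1 -> legal
(1,3): no bracket -> illegal
(1,4): flips 1 -> legal
(2,0): no bracket -> illegal
(2,1): no bracket -> illegal
(2,4): flips 1 -> legal
(3,1): no bracket -> illegal
(3,4): flips 2 -> legal
(4,0): no bracket -> illegal
(4,1): no bracket -> illegal
(4,4): flips 1 -> legal
(5,0): no bracket -> illegal
(5,2): flips 1 -> legal
(5,3): no bracket -> illegal
(5,4): flips 1 -> legal

Answer: (0,0) (1,0) (1,4) (2,4) (3,4) (4,4) (5,2) (5,4)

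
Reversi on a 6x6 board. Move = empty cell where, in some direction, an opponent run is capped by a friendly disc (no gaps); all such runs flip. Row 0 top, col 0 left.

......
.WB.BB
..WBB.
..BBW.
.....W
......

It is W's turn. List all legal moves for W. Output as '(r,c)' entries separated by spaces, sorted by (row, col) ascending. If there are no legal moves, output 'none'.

(0,1): flips 2 -> legal
(0,2): flips 1 -> legal
(0,3): no bracket -> illegal
(0,4): flips 2 -> legal
(0,5): no bracket -> illegal
(1,3): flips 1 -> legal
(2,1): no bracket -> illegal
(2,5): flips 2 -> legal
(3,1): flips 2 -> legal
(3,5): no bracket -> illegal
(4,1): no bracket -> illegal
(4,2): flips 1 -> legal
(4,3): no bracket -> illegal
(4,4): flips 1 -> legal

Answer: (0,1) (0,2) (0,4) (1,3) (2,5) (3,1) (4,2) (4,4)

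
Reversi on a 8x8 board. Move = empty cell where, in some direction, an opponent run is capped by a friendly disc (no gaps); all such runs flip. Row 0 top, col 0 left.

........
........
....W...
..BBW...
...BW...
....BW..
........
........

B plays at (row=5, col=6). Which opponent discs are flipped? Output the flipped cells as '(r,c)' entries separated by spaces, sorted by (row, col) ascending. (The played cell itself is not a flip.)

Answer: (5,5)

Derivation:
Dir NW: first cell '.' (not opp) -> no flip
Dir N: first cell '.' (not opp) -> no flip
Dir NE: first cell '.' (not opp) -> no flip
Dir W: opp run (5,5) capped by B -> flip
Dir E: first cell '.' (not opp) -> no flip
Dir SW: first cell '.' (not opp) -> no flip
Dir S: first cell '.' (not opp) -> no flip
Dir SE: first cell '.' (not opp) -> no flip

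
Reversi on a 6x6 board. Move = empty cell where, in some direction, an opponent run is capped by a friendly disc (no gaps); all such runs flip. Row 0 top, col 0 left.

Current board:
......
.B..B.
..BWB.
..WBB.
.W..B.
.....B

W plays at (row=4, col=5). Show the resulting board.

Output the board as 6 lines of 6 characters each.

Answer: ......
.B..B.
..BWB.
..WBW.
.W..BW
.....B

Derivation:
Place W at (4,5); scan 8 dirs for brackets.
Dir NW: opp run (3,4) capped by W -> flip
Dir N: first cell '.' (not opp) -> no flip
Dir NE: edge -> no flip
Dir W: opp run (4,4), next='.' -> no flip
Dir E: edge -> no flip
Dir SW: first cell '.' (not opp) -> no flip
Dir S: opp run (5,5), next=edge -> no flip
Dir SE: edge -> no flip
All flips: (3,4)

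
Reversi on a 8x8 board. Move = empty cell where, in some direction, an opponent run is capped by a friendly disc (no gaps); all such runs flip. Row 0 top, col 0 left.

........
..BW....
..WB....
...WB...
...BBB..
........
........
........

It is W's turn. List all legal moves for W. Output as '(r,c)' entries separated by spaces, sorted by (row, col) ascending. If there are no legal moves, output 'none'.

Answer: (0,2) (1,1) (2,4) (3,5) (5,3) (5,5)

Derivation:
(0,1): no bracket -> illegal
(0,2): flips 1 -> legal
(0,3): no bracket -> illegal
(1,1): flips 1 -> legal
(1,4): no bracket -> illegal
(2,1): no bracket -> illegal
(2,4): flips 1 -> legal
(2,5): no bracket -> illegal
(3,2): no bracket -> illegal
(3,5): flips 1 -> legal
(3,6): no bracket -> illegal
(4,2): no bracket -> illegal
(4,6): no bracket -> illegal
(5,2): no bracket -> illegal
(5,3): flips 1 -> legal
(5,4): no bracket -> illegal
(5,5): flips 1 -> legal
(5,6): no bracket -> illegal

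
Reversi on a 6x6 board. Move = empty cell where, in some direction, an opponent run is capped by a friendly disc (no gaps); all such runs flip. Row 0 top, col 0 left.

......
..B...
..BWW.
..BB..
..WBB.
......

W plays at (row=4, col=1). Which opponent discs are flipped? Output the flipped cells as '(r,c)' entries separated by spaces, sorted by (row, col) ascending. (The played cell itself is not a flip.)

Dir NW: first cell '.' (not opp) -> no flip
Dir N: first cell '.' (not opp) -> no flip
Dir NE: opp run (3,2) capped by W -> flip
Dir W: first cell '.' (not opp) -> no flip
Dir E: first cell 'W' (not opp) -> no flip
Dir SW: first cell '.' (not opp) -> no flip
Dir S: first cell '.' (not opp) -> no flip
Dir SE: first cell '.' (not opp) -> no flip

Answer: (3,2)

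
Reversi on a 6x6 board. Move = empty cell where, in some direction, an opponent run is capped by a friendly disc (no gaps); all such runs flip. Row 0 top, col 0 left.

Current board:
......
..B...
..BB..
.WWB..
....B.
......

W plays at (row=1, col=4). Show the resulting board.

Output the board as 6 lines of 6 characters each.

Place W at (1,4); scan 8 dirs for brackets.
Dir NW: first cell '.' (not opp) -> no flip
Dir N: first cell '.' (not opp) -> no flip
Dir NE: first cell '.' (not opp) -> no flip
Dir W: first cell '.' (not opp) -> no flip
Dir E: first cell '.' (not opp) -> no flip
Dir SW: opp run (2,3) capped by W -> flip
Dir S: first cell '.' (not opp) -> no flip
Dir SE: first cell '.' (not opp) -> no flip
All flips: (2,3)

Answer: ......
..B.W.
..BW..
.WWB..
....B.
......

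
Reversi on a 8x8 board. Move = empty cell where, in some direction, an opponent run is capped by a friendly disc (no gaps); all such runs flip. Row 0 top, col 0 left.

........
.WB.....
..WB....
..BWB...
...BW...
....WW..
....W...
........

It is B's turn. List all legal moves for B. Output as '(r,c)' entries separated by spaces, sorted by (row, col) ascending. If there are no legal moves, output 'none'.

Answer: (1,0) (2,1) (4,5) (6,5) (7,4)

Derivation:
(0,0): no bracket -> illegal
(0,1): no bracket -> illegal
(0,2): no bracket -> illegal
(1,0): flips 1 -> legal
(1,3): no bracket -> illegal
(2,0): no bracket -> illegal
(2,1): flips 1 -> legal
(2,4): no bracket -> illegal
(3,1): no bracket -> illegal
(3,5): no bracket -> illegal
(4,2): no bracket -> illegal
(4,5): flips 1 -> legal
(4,6): no bracket -> illegal
(5,3): no bracket -> illegal
(5,6): no bracket -> illegal
(6,3): no bracket -> illegal
(6,5): flips 1 -> legal
(6,6): no bracket -> illegal
(7,3): no bracket -> illegal
(7,4): flips 3 -> legal
(7,5): no bracket -> illegal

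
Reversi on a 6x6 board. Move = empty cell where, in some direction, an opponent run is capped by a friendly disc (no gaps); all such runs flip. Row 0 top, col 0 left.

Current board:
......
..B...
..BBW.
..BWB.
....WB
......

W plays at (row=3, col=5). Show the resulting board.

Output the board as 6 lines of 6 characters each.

Answer: ......
..B...
..BBW.
..BWWW
....WB
......

Derivation:
Place W at (3,5); scan 8 dirs for brackets.
Dir NW: first cell 'W' (not opp) -> no flip
Dir N: first cell '.' (not opp) -> no flip
Dir NE: edge -> no flip
Dir W: opp run (3,4) capped by W -> flip
Dir E: edge -> no flip
Dir SW: first cell 'W' (not opp) -> no flip
Dir S: opp run (4,5), next='.' -> no flip
Dir SE: edge -> no flip
All flips: (3,4)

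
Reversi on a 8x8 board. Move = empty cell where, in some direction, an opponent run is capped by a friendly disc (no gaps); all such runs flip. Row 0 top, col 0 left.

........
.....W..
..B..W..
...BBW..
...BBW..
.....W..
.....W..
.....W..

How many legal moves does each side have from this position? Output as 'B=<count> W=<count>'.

Answer: B=6 W=6

Derivation:
-- B to move --
(0,4): no bracket -> illegal
(0,5): no bracket -> illegal
(0,6): no bracket -> illegal
(1,4): no bracket -> illegal
(1,6): flips 1 -> legal
(2,4): no bracket -> illegal
(2,6): flips 1 -> legal
(3,6): flips 1 -> legal
(4,6): flips 1 -> legal
(5,4): no bracket -> illegal
(5,6): flips 1 -> legal
(6,4): no bracket -> illegal
(6,6): flips 1 -> legal
(7,4): no bracket -> illegal
(7,6): no bracket -> illegal
B mobility = 6
-- W to move --
(1,1): flips 3 -> legal
(1,2): no bracket -> illegal
(1,3): no bracket -> illegal
(2,1): no bracket -> illegal
(2,3): flips 1 -> legal
(2,4): no bracket -> illegal
(3,1): no bracket -> illegal
(3,2): flips 2 -> legal
(4,2): flips 2 -> legal
(5,2): flips 2 -> legal
(5,3): flips 1 -> legal
(5,4): no bracket -> illegal
W mobility = 6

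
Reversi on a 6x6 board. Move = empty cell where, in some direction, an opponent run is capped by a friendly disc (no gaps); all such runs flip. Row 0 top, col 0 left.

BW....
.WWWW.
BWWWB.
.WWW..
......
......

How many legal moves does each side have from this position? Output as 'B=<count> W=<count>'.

-- B to move --
(0,2): flips 3 -> legal
(0,3): no bracket -> illegal
(0,4): flips 1 -> legal
(0,5): no bracket -> illegal
(1,0): no bracket -> illegal
(1,5): no bracket -> illegal
(2,5): no bracket -> illegal
(3,0): no bracket -> illegal
(3,4): no bracket -> illegal
(4,0): no bracket -> illegal
(4,1): no bracket -> illegal
(4,2): flips 2 -> legal
(4,3): no bracket -> illegal
(4,4): flips 3 -> legal
B mobility = 4
-- W to move --
(1,0): no bracket -> illegal
(1,5): flips 1 -> legal
(2,5): flips 1 -> legal
(3,0): no bracket -> illegal
(3,4): flips 1 -> legal
(3,5): flips 1 -> legal
W mobility = 4

Answer: B=4 W=4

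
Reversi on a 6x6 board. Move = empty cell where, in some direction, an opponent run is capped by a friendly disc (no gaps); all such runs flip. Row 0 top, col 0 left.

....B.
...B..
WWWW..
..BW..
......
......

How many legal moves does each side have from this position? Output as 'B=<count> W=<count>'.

-- B to move --
(1,0): flips 1 -> legal
(1,1): no bracket -> illegal
(1,2): flips 1 -> legal
(1,4): flips 1 -> legal
(2,4): no bracket -> illegal
(3,0): no bracket -> illegal
(3,1): flips 1 -> legal
(3,4): flips 1 -> legal
(4,2): no bracket -> illegal
(4,3): flips 2 -> legal
(4,4): no bracket -> illegal
B mobility = 6
-- W to move --
(0,2): no bracket -> illegal
(0,3): flips 1 -> legal
(0,5): no bracket -> illegal
(1,2): no bracket -> illegal
(1,4): no bracket -> illegal
(1,5): no bracket -> illegal
(2,4): no bracket -> illegal
(3,1): flips 1 -> legal
(4,1): flips 1 -> legal
(4,2): flips 1 -> legal
(4,3): flips 1 -> legal
W mobility = 5

Answer: B=6 W=5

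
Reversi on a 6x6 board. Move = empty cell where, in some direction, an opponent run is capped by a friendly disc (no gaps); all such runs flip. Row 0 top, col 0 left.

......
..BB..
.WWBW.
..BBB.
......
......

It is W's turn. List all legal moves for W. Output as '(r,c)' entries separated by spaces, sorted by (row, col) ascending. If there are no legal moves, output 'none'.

Answer: (0,2) (0,3) (0,4) (4,2) (4,3) (4,4)

Derivation:
(0,1): no bracket -> illegal
(0,2): flips 2 -> legal
(0,3): flips 1 -> legal
(0,4): flips 1 -> legal
(1,1): no bracket -> illegal
(1,4): no bracket -> illegal
(2,5): no bracket -> illegal
(3,1): no bracket -> illegal
(3,5): no bracket -> illegal
(4,1): no bracket -> illegal
(4,2): flips 2 -> legal
(4,3): flips 1 -> legal
(4,4): flips 2 -> legal
(4,5): no bracket -> illegal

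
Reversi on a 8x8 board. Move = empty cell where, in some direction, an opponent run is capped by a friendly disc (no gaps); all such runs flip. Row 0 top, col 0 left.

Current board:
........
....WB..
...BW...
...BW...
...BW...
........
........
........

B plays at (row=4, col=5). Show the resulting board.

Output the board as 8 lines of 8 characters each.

Place B at (4,5); scan 8 dirs for brackets.
Dir NW: opp run (3,4) capped by B -> flip
Dir N: first cell '.' (not opp) -> no flip
Dir NE: first cell '.' (not opp) -> no flip
Dir W: opp run (4,4) capped by B -> flip
Dir E: first cell '.' (not opp) -> no flip
Dir SW: first cell '.' (not opp) -> no flip
Dir S: first cell '.' (not opp) -> no flip
Dir SE: first cell '.' (not opp) -> no flip
All flips: (3,4) (4,4)

Answer: ........
....WB..
...BW...
...BB...
...BBB..
........
........
........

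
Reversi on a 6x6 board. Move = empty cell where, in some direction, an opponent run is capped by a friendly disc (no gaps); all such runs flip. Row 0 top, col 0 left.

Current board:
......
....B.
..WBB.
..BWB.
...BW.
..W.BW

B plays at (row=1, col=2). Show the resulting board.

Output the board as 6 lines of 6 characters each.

Place B at (1,2); scan 8 dirs for brackets.
Dir NW: first cell '.' (not opp) -> no flip
Dir N: first cell '.' (not opp) -> no flip
Dir NE: first cell '.' (not opp) -> no flip
Dir W: first cell '.' (not opp) -> no flip
Dir E: first cell '.' (not opp) -> no flip
Dir SW: first cell '.' (not opp) -> no flip
Dir S: opp run (2,2) capped by B -> flip
Dir SE: first cell 'B' (not opp) -> no flip
All flips: (2,2)

Answer: ......
..B.B.
..BBB.
..BWB.
...BW.
..W.BW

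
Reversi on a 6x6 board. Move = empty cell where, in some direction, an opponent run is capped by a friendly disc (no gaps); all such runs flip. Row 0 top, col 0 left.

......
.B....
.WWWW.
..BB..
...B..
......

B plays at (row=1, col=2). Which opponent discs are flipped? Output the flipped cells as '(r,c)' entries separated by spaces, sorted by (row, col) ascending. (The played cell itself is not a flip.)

Dir NW: first cell '.' (not opp) -> no flip
Dir N: first cell '.' (not opp) -> no flip
Dir NE: first cell '.' (not opp) -> no flip
Dir W: first cell 'B' (not opp) -> no flip
Dir E: first cell '.' (not opp) -> no flip
Dir SW: opp run (2,1), next='.' -> no flip
Dir S: opp run (2,2) capped by B -> flip
Dir SE: opp run (2,3), next='.' -> no flip

Answer: (2,2)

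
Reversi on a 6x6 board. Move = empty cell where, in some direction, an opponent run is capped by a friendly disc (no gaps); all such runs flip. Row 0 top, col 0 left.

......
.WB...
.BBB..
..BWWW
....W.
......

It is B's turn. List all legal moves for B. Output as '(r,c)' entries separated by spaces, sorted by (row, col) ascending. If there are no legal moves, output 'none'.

(0,0): flips 1 -> legal
(0,1): flips 1 -> legal
(0,2): no bracket -> illegal
(1,0): flips 1 -> legal
(2,0): no bracket -> illegal
(2,4): no bracket -> illegal
(2,5): no bracket -> illegal
(4,2): no bracket -> illegal
(4,3): flips 1 -> legal
(4,5): flips 1 -> legal
(5,3): no bracket -> illegal
(5,4): no bracket -> illegal
(5,5): flips 2 -> legal

Answer: (0,0) (0,1) (1,0) (4,3) (4,5) (5,5)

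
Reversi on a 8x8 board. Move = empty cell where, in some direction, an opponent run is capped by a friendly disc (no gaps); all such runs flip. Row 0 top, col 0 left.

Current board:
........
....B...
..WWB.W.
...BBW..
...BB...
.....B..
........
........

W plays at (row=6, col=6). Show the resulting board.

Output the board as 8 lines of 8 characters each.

Place W at (6,6); scan 8 dirs for brackets.
Dir NW: opp run (5,5) (4,4) (3,3) capped by W -> flip
Dir N: first cell '.' (not opp) -> no flip
Dir NE: first cell '.' (not opp) -> no flip
Dir W: first cell '.' (not opp) -> no flip
Dir E: first cell '.' (not opp) -> no flip
Dir SW: first cell '.' (not opp) -> no flip
Dir S: first cell '.' (not opp) -> no flip
Dir SE: first cell '.' (not opp) -> no flip
All flips: (3,3) (4,4) (5,5)

Answer: ........
....B...
..WWB.W.
...WBW..
...BW...
.....W..
......W.
........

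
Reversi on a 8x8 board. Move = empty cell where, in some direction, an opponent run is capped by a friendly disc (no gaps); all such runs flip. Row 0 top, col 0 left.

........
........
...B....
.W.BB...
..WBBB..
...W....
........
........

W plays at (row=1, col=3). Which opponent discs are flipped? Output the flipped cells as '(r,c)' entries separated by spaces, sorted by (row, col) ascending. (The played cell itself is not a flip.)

Dir NW: first cell '.' (not opp) -> no flip
Dir N: first cell '.' (not opp) -> no flip
Dir NE: first cell '.' (not opp) -> no flip
Dir W: first cell '.' (not opp) -> no flip
Dir E: first cell '.' (not opp) -> no flip
Dir SW: first cell '.' (not opp) -> no flip
Dir S: opp run (2,3) (3,3) (4,3) capped by W -> flip
Dir SE: first cell '.' (not opp) -> no flip

Answer: (2,3) (3,3) (4,3)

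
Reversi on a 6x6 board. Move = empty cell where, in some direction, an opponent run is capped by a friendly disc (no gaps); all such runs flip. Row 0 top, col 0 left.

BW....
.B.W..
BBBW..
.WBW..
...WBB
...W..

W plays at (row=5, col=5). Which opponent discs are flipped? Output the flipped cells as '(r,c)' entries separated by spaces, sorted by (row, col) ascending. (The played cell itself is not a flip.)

Dir NW: opp run (4,4) capped by W -> flip
Dir N: opp run (4,5), next='.' -> no flip
Dir NE: edge -> no flip
Dir W: first cell '.' (not opp) -> no flip
Dir E: edge -> no flip
Dir SW: edge -> no flip
Dir S: edge -> no flip
Dir SE: edge -> no flip

Answer: (4,4)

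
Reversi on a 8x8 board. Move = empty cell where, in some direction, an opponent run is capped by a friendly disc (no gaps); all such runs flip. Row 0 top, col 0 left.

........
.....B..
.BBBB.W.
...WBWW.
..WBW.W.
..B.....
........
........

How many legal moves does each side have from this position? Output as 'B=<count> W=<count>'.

-- B to move --
(1,6): no bracket -> illegal
(1,7): no bracket -> illegal
(2,5): no bracket -> illegal
(2,7): no bracket -> illegal
(3,1): no bracket -> illegal
(3,2): flips 2 -> legal
(3,7): flips 3 -> legal
(4,1): flips 1 -> legal
(4,5): flips 1 -> legal
(4,7): no bracket -> illegal
(5,1): flips 2 -> legal
(5,3): no bracket -> illegal
(5,4): flips 1 -> legal
(5,5): flips 2 -> legal
(5,6): no bracket -> illegal
(5,7): flips 2 -> legal
B mobility = 8
-- W to move --
(0,4): flips 1 -> legal
(0,5): no bracket -> illegal
(0,6): flips 2 -> legal
(1,0): no bracket -> illegal
(1,1): flips 1 -> legal
(1,2): no bracket -> illegal
(1,3): flips 2 -> legal
(1,4): flips 2 -> legal
(1,6): no bracket -> illegal
(2,0): no bracket -> illegal
(2,5): no bracket -> illegal
(3,0): no bracket -> illegal
(3,1): no bracket -> illegal
(3,2): no bracket -> illegal
(4,1): no bracket -> illegal
(4,5): no bracket -> illegal
(5,1): no bracket -> illegal
(5,3): flips 1 -> legal
(5,4): no bracket -> illegal
(6,1): no bracket -> illegal
(6,2): flips 1 -> legal
(6,3): no bracket -> illegal
W mobility = 7

Answer: B=8 W=7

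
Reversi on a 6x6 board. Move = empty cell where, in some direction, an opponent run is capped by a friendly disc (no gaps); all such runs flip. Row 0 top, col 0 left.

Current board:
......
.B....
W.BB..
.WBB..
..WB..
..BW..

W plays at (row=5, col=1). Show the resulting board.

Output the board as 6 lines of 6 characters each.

Answer: ......
.B....
W.BB..
.WBB..
..WB..
.WWW..

Derivation:
Place W at (5,1); scan 8 dirs for brackets.
Dir NW: first cell '.' (not opp) -> no flip
Dir N: first cell '.' (not opp) -> no flip
Dir NE: first cell 'W' (not opp) -> no flip
Dir W: first cell '.' (not opp) -> no flip
Dir E: opp run (5,2) capped by W -> flip
Dir SW: edge -> no flip
Dir S: edge -> no flip
Dir SE: edge -> no flip
All flips: (5,2)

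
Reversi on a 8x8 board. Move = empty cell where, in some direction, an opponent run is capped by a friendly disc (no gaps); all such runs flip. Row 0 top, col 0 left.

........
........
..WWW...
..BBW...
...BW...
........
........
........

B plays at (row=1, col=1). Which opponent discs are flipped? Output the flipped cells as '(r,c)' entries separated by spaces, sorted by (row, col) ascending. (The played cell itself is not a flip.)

Dir NW: first cell '.' (not opp) -> no flip
Dir N: first cell '.' (not opp) -> no flip
Dir NE: first cell '.' (not opp) -> no flip
Dir W: first cell '.' (not opp) -> no flip
Dir E: first cell '.' (not opp) -> no flip
Dir SW: first cell '.' (not opp) -> no flip
Dir S: first cell '.' (not opp) -> no flip
Dir SE: opp run (2,2) capped by B -> flip

Answer: (2,2)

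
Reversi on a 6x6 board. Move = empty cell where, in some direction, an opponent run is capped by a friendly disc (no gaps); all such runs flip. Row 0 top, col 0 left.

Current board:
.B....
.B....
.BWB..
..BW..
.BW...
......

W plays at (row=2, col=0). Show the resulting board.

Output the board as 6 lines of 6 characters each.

Answer: .B....
.B....
WWWB..
..BW..
.BW...
......

Derivation:
Place W at (2,0); scan 8 dirs for brackets.
Dir NW: edge -> no flip
Dir N: first cell '.' (not opp) -> no flip
Dir NE: opp run (1,1), next='.' -> no flip
Dir W: edge -> no flip
Dir E: opp run (2,1) capped by W -> flip
Dir SW: edge -> no flip
Dir S: first cell '.' (not opp) -> no flip
Dir SE: first cell '.' (not opp) -> no flip
All flips: (2,1)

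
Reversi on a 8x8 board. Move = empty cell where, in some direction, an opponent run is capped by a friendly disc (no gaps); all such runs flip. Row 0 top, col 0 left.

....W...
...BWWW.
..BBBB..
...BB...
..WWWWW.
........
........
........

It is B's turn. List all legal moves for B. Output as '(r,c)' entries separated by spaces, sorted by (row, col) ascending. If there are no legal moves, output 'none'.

Answer: (0,3) (0,5) (0,6) (0,7) (1,7) (5,1) (5,2) (5,3) (5,4) (5,5) (5,6)

Derivation:
(0,3): flips 1 -> legal
(0,5): flips 2 -> legal
(0,6): flips 1 -> legal
(0,7): flips 1 -> legal
(1,7): flips 3 -> legal
(2,6): no bracket -> illegal
(2,7): no bracket -> illegal
(3,1): no bracket -> illegal
(3,2): no bracket -> illegal
(3,5): no bracket -> illegal
(3,6): no bracket -> illegal
(3,7): no bracket -> illegal
(4,1): no bracket -> illegal
(4,7): no bracket -> illegal
(5,1): flips 1 -> legal
(5,2): flips 1 -> legal
(5,3): flips 1 -> legal
(5,4): flips 1 -> legal
(5,5): flips 1 -> legal
(5,6): flips 1 -> legal
(5,7): no bracket -> illegal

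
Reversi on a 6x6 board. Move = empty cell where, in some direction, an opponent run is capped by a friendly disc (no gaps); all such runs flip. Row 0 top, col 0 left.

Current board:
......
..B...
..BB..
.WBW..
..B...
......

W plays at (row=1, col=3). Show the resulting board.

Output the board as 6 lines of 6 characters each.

Answer: ......
..BW..
..WW..
.WBW..
..B...
......

Derivation:
Place W at (1,3); scan 8 dirs for brackets.
Dir NW: first cell '.' (not opp) -> no flip
Dir N: first cell '.' (not opp) -> no flip
Dir NE: first cell '.' (not opp) -> no flip
Dir W: opp run (1,2), next='.' -> no flip
Dir E: first cell '.' (not opp) -> no flip
Dir SW: opp run (2,2) capped by W -> flip
Dir S: opp run (2,3) capped by W -> flip
Dir SE: first cell '.' (not opp) -> no flip
All flips: (2,2) (2,3)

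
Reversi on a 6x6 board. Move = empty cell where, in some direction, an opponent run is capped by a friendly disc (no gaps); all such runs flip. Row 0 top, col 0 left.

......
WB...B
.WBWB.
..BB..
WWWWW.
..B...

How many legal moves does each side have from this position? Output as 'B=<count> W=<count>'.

-- B to move --
(0,0): no bracket -> illegal
(0,1): no bracket -> illegal
(1,2): no bracket -> illegal
(1,3): flips 1 -> legal
(1,4): flips 1 -> legal
(2,0): flips 1 -> legal
(3,0): flips 1 -> legal
(3,1): flips 1 -> legal
(3,4): flips 1 -> legal
(3,5): no bracket -> illegal
(4,5): no bracket -> illegal
(5,0): flips 1 -> legal
(5,1): flips 1 -> legal
(5,3): flips 1 -> legal
(5,4): flips 1 -> legal
(5,5): flips 1 -> legal
B mobility = 11
-- W to move --
(0,0): flips 3 -> legal
(0,1): flips 1 -> legal
(0,2): no bracket -> illegal
(0,4): no bracket -> illegal
(0,5): no bracket -> illegal
(1,2): flips 3 -> legal
(1,3): no bracket -> illegal
(1,4): no bracket -> illegal
(2,0): no bracket -> illegal
(2,5): flips 1 -> legal
(3,1): no bracket -> illegal
(3,4): no bracket -> illegal
(3,5): no bracket -> illegal
(5,1): no bracket -> illegal
(5,3): no bracket -> illegal
W mobility = 4

Answer: B=11 W=4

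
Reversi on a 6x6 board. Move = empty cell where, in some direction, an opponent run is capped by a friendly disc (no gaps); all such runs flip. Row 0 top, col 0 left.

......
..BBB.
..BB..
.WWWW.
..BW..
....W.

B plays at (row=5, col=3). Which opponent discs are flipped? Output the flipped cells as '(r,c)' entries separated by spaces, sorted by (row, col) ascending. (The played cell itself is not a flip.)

Answer: (3,3) (4,3)

Derivation:
Dir NW: first cell 'B' (not opp) -> no flip
Dir N: opp run (4,3) (3,3) capped by B -> flip
Dir NE: first cell '.' (not opp) -> no flip
Dir W: first cell '.' (not opp) -> no flip
Dir E: opp run (5,4), next='.' -> no flip
Dir SW: edge -> no flip
Dir S: edge -> no flip
Dir SE: edge -> no flip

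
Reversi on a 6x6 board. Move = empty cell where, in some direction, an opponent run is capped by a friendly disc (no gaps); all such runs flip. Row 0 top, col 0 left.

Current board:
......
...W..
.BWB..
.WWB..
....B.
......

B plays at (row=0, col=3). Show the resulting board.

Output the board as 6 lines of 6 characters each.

Answer: ...B..
...B..
.BWB..
.WWB..
....B.
......

Derivation:
Place B at (0,3); scan 8 dirs for brackets.
Dir NW: edge -> no flip
Dir N: edge -> no flip
Dir NE: edge -> no flip
Dir W: first cell '.' (not opp) -> no flip
Dir E: first cell '.' (not opp) -> no flip
Dir SW: first cell '.' (not opp) -> no flip
Dir S: opp run (1,3) capped by B -> flip
Dir SE: first cell '.' (not opp) -> no flip
All flips: (1,3)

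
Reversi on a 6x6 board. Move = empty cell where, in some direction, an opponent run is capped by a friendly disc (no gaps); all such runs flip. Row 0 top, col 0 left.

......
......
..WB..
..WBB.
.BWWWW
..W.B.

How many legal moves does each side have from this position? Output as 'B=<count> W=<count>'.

Answer: B=6 W=9

Derivation:
-- B to move --
(1,1): flips 1 -> legal
(1,2): no bracket -> illegal
(1,3): no bracket -> illegal
(2,1): flips 3 -> legal
(3,1): flips 1 -> legal
(3,5): no bracket -> illegal
(5,1): flips 1 -> legal
(5,3): flips 1 -> legal
(5,5): flips 1 -> legal
B mobility = 6
-- W to move --
(1,2): flips 2 -> legal
(1,3): flips 2 -> legal
(1,4): flips 1 -> legal
(2,4): flips 3 -> legal
(2,5): flips 1 -> legal
(3,0): flips 1 -> legal
(3,1): no bracket -> illegal
(3,5): flips 2 -> legal
(4,0): flips 1 -> legal
(5,0): flips 1 -> legal
(5,1): no bracket -> illegal
(5,3): no bracket -> illegal
(5,5): no bracket -> illegal
W mobility = 9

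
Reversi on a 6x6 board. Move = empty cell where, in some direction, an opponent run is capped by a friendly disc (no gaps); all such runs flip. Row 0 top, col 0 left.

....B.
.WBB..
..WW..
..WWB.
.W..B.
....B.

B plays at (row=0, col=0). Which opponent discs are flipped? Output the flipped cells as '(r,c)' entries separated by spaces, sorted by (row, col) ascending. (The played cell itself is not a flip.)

Dir NW: edge -> no flip
Dir N: edge -> no flip
Dir NE: edge -> no flip
Dir W: edge -> no flip
Dir E: first cell '.' (not opp) -> no flip
Dir SW: edge -> no flip
Dir S: first cell '.' (not opp) -> no flip
Dir SE: opp run (1,1) (2,2) (3,3) capped by B -> flip

Answer: (1,1) (2,2) (3,3)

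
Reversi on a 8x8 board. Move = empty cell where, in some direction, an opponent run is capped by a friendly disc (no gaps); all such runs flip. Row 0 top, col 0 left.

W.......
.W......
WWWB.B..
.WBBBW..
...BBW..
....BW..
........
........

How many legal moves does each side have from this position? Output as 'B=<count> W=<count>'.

-- B to move --
(0,1): no bracket -> illegal
(0,2): no bracket -> illegal
(1,0): flips 1 -> legal
(1,2): flips 1 -> legal
(1,3): no bracket -> illegal
(2,4): no bracket -> illegal
(2,6): flips 1 -> legal
(3,0): flips 1 -> legal
(3,6): flips 2 -> legal
(4,0): no bracket -> illegal
(4,1): no bracket -> illegal
(4,2): no bracket -> illegal
(4,6): flips 1 -> legal
(5,6): flips 2 -> legal
(6,4): no bracket -> illegal
(6,5): flips 3 -> legal
(6,6): flips 1 -> legal
B mobility = 9
-- W to move --
(1,2): flips 2 -> legal
(1,3): no bracket -> illegal
(1,4): no bracket -> illegal
(1,5): flips 1 -> legal
(1,6): no bracket -> illegal
(2,4): flips 1 -> legal
(2,6): no bracket -> illegal
(3,6): no bracket -> illegal
(4,1): no bracket -> illegal
(4,2): flips 3 -> legal
(5,2): no bracket -> illegal
(5,3): flips 2 -> legal
(6,3): flips 1 -> legal
(6,4): no bracket -> illegal
(6,5): flips 3 -> legal
W mobility = 7

Answer: B=9 W=7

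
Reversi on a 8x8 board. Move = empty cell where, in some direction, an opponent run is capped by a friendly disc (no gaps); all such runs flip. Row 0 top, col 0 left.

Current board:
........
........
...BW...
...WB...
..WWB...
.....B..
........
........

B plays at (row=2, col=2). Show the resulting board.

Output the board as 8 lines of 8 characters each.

Place B at (2,2); scan 8 dirs for brackets.
Dir NW: first cell '.' (not opp) -> no flip
Dir N: first cell '.' (not opp) -> no flip
Dir NE: first cell '.' (not opp) -> no flip
Dir W: first cell '.' (not opp) -> no flip
Dir E: first cell 'B' (not opp) -> no flip
Dir SW: first cell '.' (not opp) -> no flip
Dir S: first cell '.' (not opp) -> no flip
Dir SE: opp run (3,3) capped by B -> flip
All flips: (3,3)

Answer: ........
........
..BBW...
...BB...
..WWB...
.....B..
........
........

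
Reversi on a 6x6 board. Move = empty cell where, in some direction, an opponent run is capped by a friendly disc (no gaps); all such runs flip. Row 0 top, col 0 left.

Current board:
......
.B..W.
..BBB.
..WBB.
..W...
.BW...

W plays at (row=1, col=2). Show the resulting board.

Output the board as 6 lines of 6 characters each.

Answer: ......
.BW.W.
..WBB.
..WBB.
..W...
.BW...

Derivation:
Place W at (1,2); scan 8 dirs for brackets.
Dir NW: first cell '.' (not opp) -> no flip
Dir N: first cell '.' (not opp) -> no flip
Dir NE: first cell '.' (not opp) -> no flip
Dir W: opp run (1,1), next='.' -> no flip
Dir E: first cell '.' (not opp) -> no flip
Dir SW: first cell '.' (not opp) -> no flip
Dir S: opp run (2,2) capped by W -> flip
Dir SE: opp run (2,3) (3,4), next='.' -> no flip
All flips: (2,2)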